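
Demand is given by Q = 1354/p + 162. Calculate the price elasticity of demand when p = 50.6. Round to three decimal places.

At p = 50.6, Q = 188.7589.
dQ/dp = −1354/p² = −0.5288.
Point elasticity E = (dQ/dp)·(p/Q) = -0.5288 × 50.6/188.7589 ≈ -0.142.
|E| < 1, so demand is inelastic at this price.

-0.142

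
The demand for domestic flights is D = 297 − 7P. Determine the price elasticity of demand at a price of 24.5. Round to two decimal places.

At P = 24.5, D = 125.5.
dD/dP = −7.
Point elasticity E = (dD/dP)·(P/D) = -7 × 24.5/125.5 ≈ -1.37.
|E| > 1, so demand is elastic at this price.

-1.37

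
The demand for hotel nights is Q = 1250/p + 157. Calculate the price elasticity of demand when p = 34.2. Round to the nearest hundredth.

At p = 34.2, Q = 193.5497.
dQ/dp = −1250/p² = −1.0687.
Point elasticity E = (dQ/dp)·(p/Q) = -1.0687 × 34.2/193.5497 ≈ -0.19.
|E| < 1, so demand is inelastic at this price.

-0.19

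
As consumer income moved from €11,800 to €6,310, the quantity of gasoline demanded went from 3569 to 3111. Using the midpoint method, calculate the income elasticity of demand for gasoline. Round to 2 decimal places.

0.23

%ΔQ = (3111 − 3569)/[(3569+3111)/2] = -458/3340 ≈ -0.1371.
%ΔI = (6,310 − 11,800)/[(11,800+6,310)/2] = -5490/9055 ≈ -0.6063.
E_I = %ΔQ/%ΔI ≈ 0.23.
E_I ∈ (0,1): normal good (necessity).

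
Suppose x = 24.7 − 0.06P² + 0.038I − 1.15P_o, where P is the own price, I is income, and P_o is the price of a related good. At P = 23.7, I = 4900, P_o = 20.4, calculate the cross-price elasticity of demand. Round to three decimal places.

Substituting, x = 24.7 − 0.06(23.7)² + 0.038(4900) − 1.15(20.4) = 24.7 − 33.7014 + 186.2 − 23.46 = 153.7386.
∂x/∂P_o = −1.15, so E_xy = -1.15·(20.4/153.7386) ≈ -0.153.
E_xy < 0: the goods are complements.

-0.153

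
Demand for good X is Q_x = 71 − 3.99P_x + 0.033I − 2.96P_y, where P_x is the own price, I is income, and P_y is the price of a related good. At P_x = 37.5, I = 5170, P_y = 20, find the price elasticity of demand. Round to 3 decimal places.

-4.564

Evaluating quantity at (P_x, I, P_y) gives Q_x = 71 − 3.99(37.5) + 0.033(5170) − 2.96(20) = 71 − 149.625 + 170.61 − 59.2 = 32.785.
∂Q_x/∂P_x = −3.99, so E_p = (−3.99)·(37.5/32.785) ≈ -4.564.
|E_p| > 1: demand is elastic.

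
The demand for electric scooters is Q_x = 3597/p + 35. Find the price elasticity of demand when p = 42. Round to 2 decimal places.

-0.71

At p = 42, Q_x = 120.6429.
dQ_x/dp = −3597/p² = −2.0391.
Point elasticity E = (dQ_x/dp)·(p/Q_x) = -2.0391 × 42/120.6429 ≈ -0.71.
|E| < 1, so demand is inelastic at this price.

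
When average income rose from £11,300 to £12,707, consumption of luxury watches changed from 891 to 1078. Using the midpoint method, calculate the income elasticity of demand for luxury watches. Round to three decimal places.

1.620

%ΔQ = (1078 − 891)/[(891+1078)/2] = 187/984.5 ≈ 0.1899.
%ΔY = (12,707 − 11,300)/[(11,300+12,707)/2] = 1407/12003.5 ≈ 0.1172.
E_I = %ΔQ/%ΔY ≈ 1.620.
E_I > 1: normal good (luxury).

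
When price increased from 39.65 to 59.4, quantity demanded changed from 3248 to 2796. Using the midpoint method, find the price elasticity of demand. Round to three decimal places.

-0.375

%ΔQ = (2796 − 3248)/[(3248 + 2796)/2] = -452/3022 ≈ -0.1496.
%Δp = (59.4 − 39.65)/[(39.65 + 59.4)/2] = 19.75/49.525 ≈ 0.3988.
Arc elasticity E = %ΔQ/%Δp ≈ -0.1496/0.3988 ≈ -0.375.
|E| < 1: demand is inelastic over this range.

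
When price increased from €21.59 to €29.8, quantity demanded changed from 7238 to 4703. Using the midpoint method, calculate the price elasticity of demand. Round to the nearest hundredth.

-1.33

%Δq = (4703 − 7238)/[(7238 + 4703)/2] = -2535/5970.5 ≈ -0.4246.
%Δp = (29.8 − 21.59)/[(21.59 + 29.8)/2] = 8.21/25.695 ≈ 0.3195.
Arc elasticity E = %Δq/%Δp ≈ -0.4246/0.3195 ≈ -1.33.
|E| > 1: demand is elastic over this range.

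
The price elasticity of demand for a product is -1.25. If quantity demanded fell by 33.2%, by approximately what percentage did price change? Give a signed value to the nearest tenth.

26.6

%ΔQ ≈ E × %ΔP ⇒ %ΔP = %ΔQ / E = (-33.2%)/(-1.25) ≈ 26.6%.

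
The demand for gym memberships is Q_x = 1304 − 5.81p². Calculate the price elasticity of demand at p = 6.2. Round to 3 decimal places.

At p = 6.2, Q_x = 1080.6636.
dQ_x/dp = −2·5.81·p = −72.044.
Point elasticity E = (dQ_x/dp)·(p/Q_x) = -72.044 × 6.2/1080.6636 ≈ -0.413.
|E| < 1, so demand is inelastic at this price.

-0.413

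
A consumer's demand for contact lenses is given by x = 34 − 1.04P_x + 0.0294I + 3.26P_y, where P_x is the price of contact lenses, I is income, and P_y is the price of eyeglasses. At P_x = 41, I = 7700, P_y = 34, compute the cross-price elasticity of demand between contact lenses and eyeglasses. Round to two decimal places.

0.34

Substituting, x = 34 − 1.04(41) + 0.0294(7700) + 3.26(34) = 34 − 42.64 + 226.38 + 110.84 = 328.58.
∂x/∂P_y = +3.26, so E_xy = 3.26·(34/328.58) ≈ 0.34.
E_xy > 0: the goods are substitutes.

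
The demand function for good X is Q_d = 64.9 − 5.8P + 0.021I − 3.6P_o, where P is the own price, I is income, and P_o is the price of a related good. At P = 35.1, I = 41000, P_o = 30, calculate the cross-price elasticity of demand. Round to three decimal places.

First evaluate Q_d: 64.9 − 5.8(35.1) + 0.021(41000) − 3.6(30) = 64.9 − 203.58 + 861 − 108 = 614.32.
∂Q_d/∂P_o = −3.6, so E_xy = -3.6·(30/614.32) ≈ -0.176.
E_xy < 0: the goods are complements.

-0.176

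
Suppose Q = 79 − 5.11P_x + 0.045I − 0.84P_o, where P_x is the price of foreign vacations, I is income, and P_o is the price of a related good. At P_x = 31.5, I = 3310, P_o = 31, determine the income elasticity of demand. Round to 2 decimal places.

3.64

First evaluate Q: 79 − 5.11(31.5) + 0.045(3310) − 0.84(31) = 79 − 160.965 + 148.95 − 26.04 = 40.945.
∂Q/∂I = +0.045, so E_I = 0.045·(3310/40.945) ≈ 3.64.
E_I > 1: normal good (luxury).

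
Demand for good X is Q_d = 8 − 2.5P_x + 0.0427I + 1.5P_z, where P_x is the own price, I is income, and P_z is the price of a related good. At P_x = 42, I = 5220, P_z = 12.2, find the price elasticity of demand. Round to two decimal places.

Q_d = 8 − 2.5(42) + 0.0427(5220) + 1.5(12.2) = 8 − 105 + 222.894 + 18.3 = 144.194.
∂Q_d/∂P_x = −2.5, so E_p = (−2.5)·(42/144.194) ≈ -0.73.
|E_p| < 1: demand is inelastic.

-0.73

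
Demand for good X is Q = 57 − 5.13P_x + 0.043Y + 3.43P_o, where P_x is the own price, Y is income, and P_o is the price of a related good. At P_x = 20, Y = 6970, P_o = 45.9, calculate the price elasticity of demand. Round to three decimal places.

At the given point, Q = 57 − 5.13(20) + 0.043(6970) + 3.43(45.9) = 57 − 102.6 + 299.71 + 157.437 = 411.547.
∂Q/∂P_x = −5.13, so E_p = (−5.13)·(20/411.547) ≈ -0.249.
|E_p| < 1: demand is inelastic.

-0.249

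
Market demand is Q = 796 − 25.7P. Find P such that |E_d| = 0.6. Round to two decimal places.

Set −bP/(a − bP) = −0.6 ⇒ bP = 0.6(a − bP) ⇒ bP(1+0.6) = 0.6·a.
P = 0.6·796/(25.7·1.6) ≈ 11.61.

11.61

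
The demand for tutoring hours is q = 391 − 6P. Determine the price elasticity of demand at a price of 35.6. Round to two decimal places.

-1.20

At P = 35.6, q = 177.4.
dq/dP = −6.
Point elasticity E = (dq/dP)·(P/q) = -6 × 35.6/177.4 ≈ -1.20.
|E| > 1, so demand is elastic at this price.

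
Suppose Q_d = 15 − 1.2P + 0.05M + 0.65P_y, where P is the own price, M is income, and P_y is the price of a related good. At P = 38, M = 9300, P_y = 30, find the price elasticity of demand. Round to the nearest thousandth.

-0.100

At the given point, Q_d = 15 − 1.2(38) + 0.05(9300) + 0.65(30) = 15 − 45.6 + 465 + 19.5 = 453.9.
∂Q_d/∂P = −1.2, so E_p = (−1.2)·(38/453.9) ≈ -0.100.
|E_p| < 1: demand is inelastic.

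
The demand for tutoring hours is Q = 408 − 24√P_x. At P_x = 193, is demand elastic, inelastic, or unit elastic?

At P_x = 193, Q = 74.5813.
dQ/dP_x = −24/(2√P_x) = −24/(2·13.8924).
Point elasticity E = (dQ/dP_x)·(P_x/Q) = -0.8638 × 193/74.5813 ≈ -2.235.
|E| ≈ 2.235 > 1, so demand is elastic.

elastic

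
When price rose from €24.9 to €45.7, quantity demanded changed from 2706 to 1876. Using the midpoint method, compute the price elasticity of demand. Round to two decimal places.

-0.61

%ΔQ = (1876 − 2706)/[(2706 + 1876)/2] = -830/2291 ≈ -0.3623.
%Δp = (45.7 − 24.9)/[(24.9 + 45.7)/2] = 20.8/35.3 ≈ 0.5892.
Arc elasticity E = %ΔQ/%Δp ≈ -0.3623/0.5892 ≈ -0.61.
|E| < 1: demand is inelastic over this range.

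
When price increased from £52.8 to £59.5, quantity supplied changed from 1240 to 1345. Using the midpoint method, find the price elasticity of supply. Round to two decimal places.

%Δq = (1345 − 1240)/[(1240 + 1345)/2] = 105/1292.5 ≈ 0.0812.
%ΔP = (59.5 − 52.8)/[(52.8 + 59.5)/2] = 6.7/56.15 ≈ 0.1193.
Arc elasticity E = %Δq/%ΔP ≈ 0.0812/0.1193 ≈ 0.68.
|E| < 1: supply is inelastic over this range.

0.68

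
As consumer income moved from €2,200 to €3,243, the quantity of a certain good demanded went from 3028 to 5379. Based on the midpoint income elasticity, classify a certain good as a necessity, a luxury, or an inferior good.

%ΔQ = (5379 − 3028)/[(3028+5379)/2] = 2351/4203.5 ≈ 0.5593.
%ΔI = (3,243 − 2,200)/[(2,200+3,243)/2] = 1043/2721.5 ≈ 0.3832.
E_I = %ΔQ/%ΔI ≈ 1.459.
E_I > 1: normal good (luxury).

luxury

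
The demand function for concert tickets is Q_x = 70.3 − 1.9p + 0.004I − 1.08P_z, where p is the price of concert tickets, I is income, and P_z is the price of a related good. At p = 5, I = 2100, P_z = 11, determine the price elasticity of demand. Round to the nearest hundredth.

Q_x = 70.3 − 1.9(5) + 0.004(2100) − 1.08(11) = 70.3 − 9.5 + 8.4 − 11.88 = 57.32.
∂Q_x/∂p = −1.9, so E_p = (−1.9)·(5/57.32) ≈ -0.17.
|E_p| < 1: demand is inelastic.

-0.17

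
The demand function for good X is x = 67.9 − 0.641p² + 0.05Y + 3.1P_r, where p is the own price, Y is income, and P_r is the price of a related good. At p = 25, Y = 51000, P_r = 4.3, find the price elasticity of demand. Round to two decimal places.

-0.36

x = 67.9 − 0.641(25)² + 0.05(51000) + 3.1(4.3) = 67.9 − 400.625 + 2550 + 13.33 = 2230.605.
∂x/∂p = −2·0.641·p = -32.05, so E_p = -32.05·(25/2230.605) ≈ -0.36.
|E_p| < 1: demand is inelastic.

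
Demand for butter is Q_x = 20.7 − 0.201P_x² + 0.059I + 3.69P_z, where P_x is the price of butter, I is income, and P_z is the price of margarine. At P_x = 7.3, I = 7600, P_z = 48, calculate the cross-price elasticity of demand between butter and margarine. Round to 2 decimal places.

0.28

First evaluate Q_x: 20.7 − 0.201(7.3)² + 0.059(7600) + 3.69(48) = 20.7 − 10.7113 + 448.4 + 177.12 = 635.5087.
∂Q_x/∂P_z = +3.69, so E_xy = 3.69·(48/635.5087) ≈ 0.28.
E_xy > 0: the goods are substitutes.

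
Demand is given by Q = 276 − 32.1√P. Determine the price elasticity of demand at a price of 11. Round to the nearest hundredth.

-0.31

At P = 11, Q = 169.5363.
dQ/dP = −32.1/(2√P) = −32.1/(2·3.3166).
Point elasticity E = (dQ/dP)·(P/Q) = -4.8393 × 11/169.5363 ≈ -0.31.
|E| < 1, so demand is inelastic at this price.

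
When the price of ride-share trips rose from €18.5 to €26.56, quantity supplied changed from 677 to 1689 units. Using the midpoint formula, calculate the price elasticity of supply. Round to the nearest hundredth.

2.39

%ΔQ = (1689 − 677)/[(677 + 1689)/2] = 1012/1183 ≈ 0.8555.
%Δp = (26.56 − 18.5)/[(18.5 + 26.56)/2] = 8.06/22.53 ≈ 0.3577.
Arc elasticity E = %ΔQ/%Δp ≈ 0.8555/0.3577 ≈ 2.39.
|E| > 1: supply is elastic over this range.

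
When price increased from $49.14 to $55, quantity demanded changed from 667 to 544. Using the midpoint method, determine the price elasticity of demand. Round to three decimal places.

-1.805

%Δq = (544 − 667)/[(667 + 544)/2] = -123/605.5 ≈ -0.2031.
%ΔP = (55 − 49.14)/[(49.14 + 55)/2] = 5.86/52.07 ≈ 0.1125.
Arc elasticity E = %Δq/%ΔP ≈ -0.2031/0.1125 ≈ -1.805.
|E| > 1: demand is elastic over this range.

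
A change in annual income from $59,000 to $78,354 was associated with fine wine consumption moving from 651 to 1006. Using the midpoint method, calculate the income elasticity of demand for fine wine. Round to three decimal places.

%ΔQ = (1006 − 651)/[(651+1006)/2] = 355/828.5 ≈ 0.4285.
%ΔY = (78,354 − 59,000)/[(59,000+78,354)/2] = 19354/68677 ≈ 0.2818.
E_I = %ΔQ/%ΔY ≈ 1.520.
E_I > 1: normal good (luxury).

1.520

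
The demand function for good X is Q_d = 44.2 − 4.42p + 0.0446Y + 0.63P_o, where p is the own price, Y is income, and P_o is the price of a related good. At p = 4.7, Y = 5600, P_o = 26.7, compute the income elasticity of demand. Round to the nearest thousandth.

At the given point, Q_d = 44.2 − 4.42(4.7) + 0.0446(5600) + 0.63(26.7) = 44.2 − 20.774 + 249.76 + 16.821 = 290.007.
∂Q_d/∂Y = +0.0446, so E_I = 0.0446·(5600/290.007) ≈ 0.861.
E_I ∈ (0,1): normal good (necessity).

0.861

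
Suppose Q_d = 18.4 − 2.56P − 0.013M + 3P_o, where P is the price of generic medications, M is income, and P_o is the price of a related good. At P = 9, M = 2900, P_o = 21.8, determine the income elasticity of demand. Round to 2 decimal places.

-1.63

Q_d = 18.4 − 2.56(9) − 0.013(2900) + 3(21.8) = 18.4 − 23.04 − 37.7 + 65.4 = 23.06.
∂Q_d/∂M = −0.013, so E_I = -0.013·(2900/23.06) ≈ -1.63.
E_I < 0: inferior good.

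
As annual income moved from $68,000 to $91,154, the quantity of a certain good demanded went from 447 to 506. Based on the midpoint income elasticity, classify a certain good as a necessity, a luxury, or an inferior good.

%ΔQ = (506 − 447)/[(447+506)/2] = 59/476.5 ≈ 0.1238.
%ΔI = (91,154 − 68,000)/[(68,000+91,154)/2] = 23154/79577 ≈ 0.2910.
E_I = %ΔQ/%ΔI ≈ 0.426.
E_I ∈ (0,1): normal good (necessity).

necessity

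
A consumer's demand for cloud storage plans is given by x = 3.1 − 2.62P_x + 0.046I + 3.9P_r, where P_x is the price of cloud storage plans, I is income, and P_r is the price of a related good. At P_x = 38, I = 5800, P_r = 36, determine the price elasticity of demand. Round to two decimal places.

x = 3.1 − 2.62(38) + 0.046(5800) + 3.9(36) = 3.1 − 99.56 + 266.8 + 140.4 = 310.74.
∂x/∂P_x = −2.62, so E_p = (−2.62)·(38/310.74) ≈ -0.32.
|E_p| < 1: demand is inelastic.

-0.32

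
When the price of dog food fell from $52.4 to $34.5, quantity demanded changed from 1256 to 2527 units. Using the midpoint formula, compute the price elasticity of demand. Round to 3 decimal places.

%Δq = (2527 − 1256)/[(1256 + 2527)/2] = 1271/1891.5 ≈ 0.6720.
%Δp = (34.5 − 52.4)/[(52.4 + 34.5)/2] = -17.9/43.45 ≈ -0.4120.
Arc elasticity E = %Δq/%Δp ≈ 0.6720/-0.4120 ≈ -1.631.
|E| > 1: demand is elastic over this range.

-1.631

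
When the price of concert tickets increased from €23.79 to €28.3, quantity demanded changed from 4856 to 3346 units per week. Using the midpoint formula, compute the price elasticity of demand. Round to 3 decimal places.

%ΔQ = (3346 − 4856)/[(4856 + 3346)/2] = -1510/4101 ≈ -0.3682.
%Δp = (28.3 − 23.79)/[(23.79 + 28.3)/2] = 4.51/26.045 ≈ 0.1732.
Arc elasticity E = %ΔQ/%Δp ≈ -0.3682/0.1732 ≈ -2.126.
|E| > 1: demand is elastic over this range.

-2.126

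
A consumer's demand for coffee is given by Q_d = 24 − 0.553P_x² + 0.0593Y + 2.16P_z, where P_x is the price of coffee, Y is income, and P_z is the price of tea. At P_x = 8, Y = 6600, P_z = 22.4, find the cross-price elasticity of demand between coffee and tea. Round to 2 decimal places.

0.11

Substituting, Q_d = 24 − 0.553(8)² + 0.0593(6600) + 2.16(22.4) = 24 − 35.392 + 391.38 + 48.384 = 428.372.
∂Q_d/∂P_z = +2.16, so E_xy = 2.16·(22.4/428.372) ≈ 0.11.
E_xy > 0: the goods are substitutes.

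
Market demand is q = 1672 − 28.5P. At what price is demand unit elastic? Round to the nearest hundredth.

For linear demand q = a − bP, E = −bP/(a − bP). |E| = 1 ⇒ bP = a − bP ⇒ P = a/(2b).
P = 1672/(2·28.5) ≈ 29.33.

29.33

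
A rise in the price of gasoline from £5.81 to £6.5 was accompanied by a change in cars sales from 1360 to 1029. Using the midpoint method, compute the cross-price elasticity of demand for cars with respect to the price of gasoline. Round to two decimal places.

%ΔQ_x = (1029 − 1360)/[(1360+1029)/2] = -331/1194.5 ≈ -0.2771.
%ΔP_y = (6.5 − 5.81)/[(5.81+6.5)/2] ≈ 0.1121.
E_xy = -0.2771/0.1121 ≈ -2.47.
E_xy < 0, so cars and gasoline are complements.

-2.47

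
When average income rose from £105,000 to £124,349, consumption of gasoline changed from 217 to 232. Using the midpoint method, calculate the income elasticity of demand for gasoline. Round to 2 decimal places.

0.40

%ΔQ = (232 − 217)/[(217+232)/2] = 15/224.5 ≈ 0.0668.
%ΔM = (124,349 − 105,000)/[(105,000+124,349)/2] = 19349/114674.5 ≈ 0.1687.
E_I = %ΔQ/%ΔM ≈ 0.40.
E_I ∈ (0,1): normal good (necessity).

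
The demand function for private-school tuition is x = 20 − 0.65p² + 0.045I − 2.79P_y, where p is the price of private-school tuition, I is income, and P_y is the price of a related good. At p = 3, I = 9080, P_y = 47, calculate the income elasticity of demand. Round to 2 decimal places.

1.40

First evaluate x: 20 − 0.65(3)² + 0.045(9080) − 2.79(47) = 20 − 5.85 + 408.6 − 131.13 = 291.62.
∂x/∂I = +0.045, so E_I = 0.045·(9080/291.62) ≈ 1.40.
E_I > 1: normal good (luxury).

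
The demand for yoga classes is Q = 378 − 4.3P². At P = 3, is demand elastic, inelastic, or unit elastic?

At P = 3, Q = 339.3.
dQ/dP = −2·4.3·P = −25.8.
Point elasticity E = (dQ/dP)·(P/Q) = -25.8 × 3/339.3 ≈ -0.228.
|E| ≈ 0.228 < 1, so demand is inelastic.

inelastic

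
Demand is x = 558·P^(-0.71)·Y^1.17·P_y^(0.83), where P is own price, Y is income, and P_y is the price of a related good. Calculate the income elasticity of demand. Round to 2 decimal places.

For a Cobb–Douglas (constant-elasticity) form x = A·Y^α·…, the elasticity with respect to Y equals the exponent α at every point.
Here the exponent on Y is 1.17, so the income elasticity of demand is 1.17.

1.17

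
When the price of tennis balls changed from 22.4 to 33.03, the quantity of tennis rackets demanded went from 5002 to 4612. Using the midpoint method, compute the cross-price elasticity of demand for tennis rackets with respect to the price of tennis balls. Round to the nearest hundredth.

-0.21

%ΔQ_x = (4612 − 5002)/[(5002+4612)/2] = -390/4807 ≈ -0.0811.
%ΔP_y = (33.03 − 22.4)/[(22.4+33.03)/2] ≈ 0.3835.
E_xy = -0.0811/0.3835 ≈ -0.21.
E_xy < 0, so tennis rackets and tennis balls are complements.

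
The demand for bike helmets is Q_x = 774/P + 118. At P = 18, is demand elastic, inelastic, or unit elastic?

inelastic

At P = 18, Q_x = 161.
dQ_x/dP = −774/P² = −2.3889.
Point elasticity E = (dQ_x/dP)·(P/Q_x) = -2.3889 × 18/161 ≈ -0.267.
|E| ≈ 0.267 < 1, so demand is inelastic.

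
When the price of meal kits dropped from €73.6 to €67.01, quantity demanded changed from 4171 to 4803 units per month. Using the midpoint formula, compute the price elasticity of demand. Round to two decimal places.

%Δq = (4803 − 4171)/[(4171 + 4803)/2] = 632/4487 ≈ 0.1409.
%Δp = (67.01 − 73.6)/[(73.6 + 67.01)/2] = -6.59/70.305 ≈ -0.0937.
Arc elasticity E = %Δq/%Δp ≈ 0.1409/-0.0937 ≈ -1.50.
|E| > 1: demand is elastic over this range.

-1.50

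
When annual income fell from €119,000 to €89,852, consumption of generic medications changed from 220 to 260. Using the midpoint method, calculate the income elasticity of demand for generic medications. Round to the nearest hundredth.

%ΔQ = (260 − 220)/[(220+260)/2] = 40/240 ≈ 0.1667.
%ΔI = (89,852 − 119,000)/[(119,000+89,852)/2] = -29148/104426 ≈ -0.2791.
E_I = %ΔQ/%ΔI ≈ -0.60.
E_I < 0: inferior good.

-0.60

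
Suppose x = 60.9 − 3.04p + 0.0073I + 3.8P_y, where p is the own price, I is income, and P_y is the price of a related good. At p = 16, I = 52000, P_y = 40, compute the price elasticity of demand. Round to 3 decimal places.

-0.089

Evaluating quantity at (p, I, P_y) gives x = 60.9 − 3.04(16) + 0.0073(52000) + 3.8(40) = 60.9 − 48.64 + 379.6 + 152 = 543.86.
∂x/∂p = −3.04, so E_p = (−3.04)·(16/543.86) ≈ -0.089.
|E_p| < 1: demand is inelastic.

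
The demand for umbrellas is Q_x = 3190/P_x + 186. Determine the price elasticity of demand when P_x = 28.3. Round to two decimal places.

At P_x = 28.3, Q_x = 298.7208.
dQ_x/dP_x = −3190/P_x² = −3.9831.
Point elasticity E = (dQ_x/dP_x)·(P_x/Q_x) = -3.9831 × 28.3/298.7208 ≈ -0.38.
|E| < 1, so demand is inelastic at this price.

-0.38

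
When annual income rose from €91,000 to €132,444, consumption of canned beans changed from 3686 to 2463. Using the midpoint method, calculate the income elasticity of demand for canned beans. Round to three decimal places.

-1.072

%ΔQ = (2463 − 3686)/[(3686+2463)/2] = -1223/3074.5 ≈ -0.3978.
%ΔY = (132,444 − 91,000)/[(91,000+132,444)/2] = 41444/111722 ≈ 0.3710.
E_I = %ΔQ/%ΔY ≈ -1.072.
E_I < 0: inferior good.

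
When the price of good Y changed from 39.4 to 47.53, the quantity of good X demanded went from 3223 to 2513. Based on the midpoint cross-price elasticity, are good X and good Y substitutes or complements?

complements

%ΔQ_x = (2513 − 3223)/[(3223+2513)/2] = -710/2868 ≈ -0.2476.
%ΔP_y = (47.53 − 39.4)/[(39.4+47.53)/2] ≈ 0.1870.
E_xy = -0.2476/0.1870 ≈ -1.324.
E_xy < 0, so the goods are complements.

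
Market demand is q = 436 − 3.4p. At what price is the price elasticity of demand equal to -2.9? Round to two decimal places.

95.35

Set −bp/(a − bp) = −2.9 ⇒ bp = 2.9(a − bp) ⇒ bp(1+2.9) = 2.9·a.
p = 2.9·436/(3.4·3.9) ≈ 95.35.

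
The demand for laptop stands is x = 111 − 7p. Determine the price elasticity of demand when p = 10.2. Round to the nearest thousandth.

At p = 10.2, x = 39.6.
dx/dp = −7.
Point elasticity E = (dx/dp)·(p/x) = -7 × 10.2/39.6 ≈ -1.803.
|E| > 1, so demand is elastic at this price.

-1.803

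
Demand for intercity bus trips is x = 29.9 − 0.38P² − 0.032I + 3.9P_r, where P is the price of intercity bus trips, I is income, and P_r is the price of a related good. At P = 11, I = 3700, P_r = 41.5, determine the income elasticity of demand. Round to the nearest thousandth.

First evaluate x: 29.9 − 0.38(11)² − 0.032(3700) + 3.9(41.5) = 29.9 − 45.98 − 118.4 + 161.85 = 27.37.
∂x/∂I = −0.032, so E_I = -0.032·(3700/27.37) ≈ -4.326.
E_I < 0: inferior good.

-4.326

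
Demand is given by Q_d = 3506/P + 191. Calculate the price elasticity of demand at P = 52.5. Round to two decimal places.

-0.26

At P = 52.5, Q_d = 257.781.
dQ_d/dP = −3506/P² = −1.272.
Point elasticity E = (dQ_d/dP)·(P/Q_d) = -1.272 × 52.5/257.781 ≈ -0.26.
|E| < 1, so demand is inelastic at this price.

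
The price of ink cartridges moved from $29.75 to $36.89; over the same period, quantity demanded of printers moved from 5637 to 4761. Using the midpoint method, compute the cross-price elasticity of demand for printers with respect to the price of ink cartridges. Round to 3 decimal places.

%ΔQ_x = (4761 − 5637)/[(5637+4761)/2] = -876/5199 ≈ -0.1685.
%ΔP_y = (36.89 − 29.75)/[(29.75+36.89)/2] ≈ 0.2143.
E_xy = -0.1685/0.2143 ≈ -0.786.
E_xy < 0, so printers and ink cartridges are complements.

-0.786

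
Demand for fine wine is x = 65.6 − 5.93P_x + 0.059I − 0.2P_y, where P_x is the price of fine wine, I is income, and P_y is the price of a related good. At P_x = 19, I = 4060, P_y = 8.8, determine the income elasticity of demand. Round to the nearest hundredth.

1.26

First evaluate x: 65.6 − 5.93(19) + 0.059(4060) − 0.2(8.8) = 65.6 − 112.67 + 239.54 − 1.76 = 190.71.
∂x/∂I = +0.059, so E_I = 0.059·(4060/190.71) ≈ 1.26.
E_I > 1: normal good (luxury).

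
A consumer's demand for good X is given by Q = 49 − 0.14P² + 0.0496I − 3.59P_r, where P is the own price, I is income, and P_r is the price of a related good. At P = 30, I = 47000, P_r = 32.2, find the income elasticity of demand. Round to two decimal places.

At the given point, Q = 49 − 0.14(30)² + 0.0496(47000) − 3.59(32.2) = 49 − 126 + 2331.2 − 115.598 = 2138.602.
∂Q/∂I = +0.0496, so E_I = 0.0496·(47000/2138.602) ≈ 1.09.
E_I > 1: normal good (luxury).

1.09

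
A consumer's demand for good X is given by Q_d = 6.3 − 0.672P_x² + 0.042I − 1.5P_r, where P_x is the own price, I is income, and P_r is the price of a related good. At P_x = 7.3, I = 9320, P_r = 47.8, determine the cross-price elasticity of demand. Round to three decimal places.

-0.247

Q_d = 6.3 − 0.672(7.3)² + 0.042(9320) − 1.5(47.8) = 6.3 − 35.8109 + 391.44 − 71.7 = 290.2291.
∂Q_d/∂P_r = −1.5, so E_xy = -1.5·(47.8/290.2291) ≈ -0.247.
E_xy < 0: the goods are complements.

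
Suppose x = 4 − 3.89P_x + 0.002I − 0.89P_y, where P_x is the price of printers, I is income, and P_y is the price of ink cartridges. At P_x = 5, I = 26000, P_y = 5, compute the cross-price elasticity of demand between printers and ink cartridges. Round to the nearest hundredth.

-0.14

Substituting, x = 4 − 3.89(5) + 0.002(26000) − 0.89(5) = 4 − 19.45 + 52 − 4.45 = 32.1.
∂x/∂P_y = −0.89, so E_xy = -0.89·(5/32.1) ≈ -0.14.
E_xy < 0: the goods are complements.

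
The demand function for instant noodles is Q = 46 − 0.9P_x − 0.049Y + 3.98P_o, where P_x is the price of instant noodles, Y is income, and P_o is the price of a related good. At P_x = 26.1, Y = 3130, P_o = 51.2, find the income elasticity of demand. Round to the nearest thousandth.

-2.103

First evaluate Q: 46 − 0.9(26.1) − 0.049(3130) + 3.98(51.2) = 46 − 23.49 − 153.37 + 203.776 = 72.916.
∂Q/∂Y = −0.049, so E_I = -0.049·(3130/72.916) ≈ -2.103.
E_I < 0: inferior good.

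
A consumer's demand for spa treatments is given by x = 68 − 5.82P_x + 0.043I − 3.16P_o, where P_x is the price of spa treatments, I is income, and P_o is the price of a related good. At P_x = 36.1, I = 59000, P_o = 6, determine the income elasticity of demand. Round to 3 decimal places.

1.068

Evaluating quantity at (P_x, I, P_o) gives x = 68 − 5.82(36.1) + 0.043(59000) − 3.16(6) = 68 − 210.102 + 2537 − 18.96 = 2375.938.
∂x/∂I = +0.043, so E_I = 0.043·(59000/2375.938) ≈ 1.068.
E_I > 1: normal good (luxury).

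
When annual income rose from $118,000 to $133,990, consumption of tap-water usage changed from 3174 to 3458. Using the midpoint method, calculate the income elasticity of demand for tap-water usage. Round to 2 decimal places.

0.67

%ΔQ = (3458 − 3174)/[(3174+3458)/2] = 284/3316 ≈ 0.0856.
%ΔI = (133,990 − 118,000)/[(118,000+133,990)/2] = 15990/125995 ≈ 0.1269.
E_I = %ΔQ/%ΔI ≈ 0.67.
E_I ∈ (0,1): normal good (necessity).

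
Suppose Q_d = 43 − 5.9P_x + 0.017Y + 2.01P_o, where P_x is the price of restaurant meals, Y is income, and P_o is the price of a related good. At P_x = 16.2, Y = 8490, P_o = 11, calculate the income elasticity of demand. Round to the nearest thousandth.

Q_d = 43 − 5.9(16.2) + 0.017(8490) + 2.01(11) = 43 − 95.58 + 144.33 + 22.11 = 113.86.
∂Q_d/∂Y = +0.017, so E_I = 0.017·(8490/113.86) ≈ 1.268.
E_I > 1: normal good (luxury).

1.268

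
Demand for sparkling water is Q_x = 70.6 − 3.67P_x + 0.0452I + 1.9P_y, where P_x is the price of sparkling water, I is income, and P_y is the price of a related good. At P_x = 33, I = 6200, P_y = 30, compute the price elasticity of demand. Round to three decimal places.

First evaluate Q_x: 70.6 − 3.67(33) + 0.0452(6200) + 1.9(30) = 70.6 − 121.11 + 280.24 + 57 = 286.73.
∂Q_x/∂P_x = −3.67, so E_p = (−3.67)·(33/286.73) ≈ -0.422.
|E_p| < 1: demand is inelastic.

-0.422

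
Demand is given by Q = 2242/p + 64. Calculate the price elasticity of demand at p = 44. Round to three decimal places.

At p = 44, Q = 114.9545.
dQ/dp = −2242/p² = −1.1581.
Point elasticity E = (dQ/dp)·(p/Q) = -1.1581 × 44/114.9545 ≈ -0.443.
|E| < 1, so demand is inelastic at this price.

-0.443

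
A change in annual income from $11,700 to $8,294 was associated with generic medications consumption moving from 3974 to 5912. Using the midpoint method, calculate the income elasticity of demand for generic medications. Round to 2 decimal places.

-1.15

%ΔQ = (5912 − 3974)/[(3974+5912)/2] = 1938/4943 ≈ 0.3921.
%ΔY = (8,294 − 11,700)/[(11,700+8,294)/2] = -3406/9997 ≈ -0.3407.
E_I = %ΔQ/%ΔY ≈ -1.15.
E_I < 0: inferior good.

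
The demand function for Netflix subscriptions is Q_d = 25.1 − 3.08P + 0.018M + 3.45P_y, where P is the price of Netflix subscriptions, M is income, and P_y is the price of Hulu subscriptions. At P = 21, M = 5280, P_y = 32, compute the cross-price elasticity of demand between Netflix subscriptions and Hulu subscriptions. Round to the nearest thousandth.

Evaluating quantity at (P, M, P_y) gives Q_d = 25.1 − 3.08(21) + 0.018(5280) + 3.45(32) = 25.1 − 64.68 + 95.04 + 110.4 = 165.86.
∂Q_d/∂P_y = +3.45, so E_xy = 3.45·(32/165.86) ≈ 0.666.
E_xy > 0: the goods are substitutes.

0.666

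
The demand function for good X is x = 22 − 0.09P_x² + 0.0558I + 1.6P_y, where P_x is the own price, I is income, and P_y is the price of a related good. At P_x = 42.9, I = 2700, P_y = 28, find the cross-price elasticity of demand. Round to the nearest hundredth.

0.86

At the given point, x = 22 − 0.09(42.9)² + 0.0558(2700) + 1.6(28) = 22 − 165.6369 + 150.66 + 44.8 = 51.8231.
∂x/∂P_y = +1.6, so E_xy = 1.6·(28/51.8231) ≈ 0.86.
E_xy > 0: the goods are substitutes.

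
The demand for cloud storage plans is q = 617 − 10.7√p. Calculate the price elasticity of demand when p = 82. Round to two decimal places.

At p = 82, q = 520.1074.
dq/dp = −10.7/(2√p) = −10.7/(2·9.0554).
Point elasticity E = (dq/dp)·(p/q) = -0.5908 × 82/520.1074 ≈ -0.09.
|E| < 1, so demand is inelastic at this price.

-0.09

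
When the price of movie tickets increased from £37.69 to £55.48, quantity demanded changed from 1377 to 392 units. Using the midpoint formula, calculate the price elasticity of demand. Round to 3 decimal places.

%Δq = (392 − 1377)/[(1377 + 392)/2] = -985/884.5 ≈ -1.1136.
%ΔP = (55.48 − 37.69)/[(37.69 + 55.48)/2] = 17.79/46.585 ≈ 0.3819.
Arc elasticity E = %Δq/%ΔP ≈ -1.1136/0.3819 ≈ -2.916.
|E| > 1: demand is elastic over this range.

-2.916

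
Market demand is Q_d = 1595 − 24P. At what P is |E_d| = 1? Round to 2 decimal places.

33.23

For linear demand Q_d = a − bP, E = −bP/(a − bP). |E| = 1 ⇒ bP = a − bP ⇒ P = a/(2b).
P = 1595/(2·24) ≈ 33.23.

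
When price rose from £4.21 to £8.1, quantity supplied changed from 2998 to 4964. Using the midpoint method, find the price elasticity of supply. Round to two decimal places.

%ΔQ = (4964 − 2998)/[(2998 + 4964)/2] = 1966/3981 ≈ 0.4938.
%ΔP = (8.1 − 4.21)/[(4.21 + 8.1)/2] = 3.89/6.155 ≈ 0.6320.
Arc elasticity E = %ΔQ/%ΔP ≈ 0.4938/0.6320 ≈ 0.78.
|E| < 1: supply is inelastic over this range.

0.78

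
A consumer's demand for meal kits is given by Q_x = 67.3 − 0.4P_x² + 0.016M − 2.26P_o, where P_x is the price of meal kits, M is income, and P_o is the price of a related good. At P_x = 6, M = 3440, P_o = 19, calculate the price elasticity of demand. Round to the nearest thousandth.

Evaluating quantity at (P_x, M, P_o) gives Q_x = 67.3 − 0.4(6)² + 0.016(3440) − 2.26(19) = 67.3 − 14.4 + 55.04 − 42.94 = 65.
∂Q_x/∂P_x = −2·0.4·P_x = -4.8, so E_p = -4.8·(6/65) ≈ -0.443.
|E_p| < 1: demand is inelastic.

-0.443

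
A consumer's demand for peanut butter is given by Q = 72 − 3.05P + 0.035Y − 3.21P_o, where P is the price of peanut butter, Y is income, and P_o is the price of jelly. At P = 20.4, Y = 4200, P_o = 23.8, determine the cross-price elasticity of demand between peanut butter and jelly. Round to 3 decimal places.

-0.950

Substituting, Q = 72 − 3.05(20.4) + 0.035(4200) − 3.21(23.8) = 72 − 62.22 + 147 − 76.398 = 80.382.
∂Q/∂P_o = −3.21, so E_xy = -3.21·(23.8/80.382) ≈ -0.950.
E_xy < 0: the goods are complements.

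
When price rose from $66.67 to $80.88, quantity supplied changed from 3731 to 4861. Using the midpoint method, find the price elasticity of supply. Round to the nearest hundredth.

1.37

%Δq = (4861 − 3731)/[(3731 + 4861)/2] = 1130/4296 ≈ 0.2630.
%Δp = (80.88 − 66.67)/[(66.67 + 80.88)/2] = 14.21/73.775 ≈ 0.1926.
Arc elasticity E = %Δq/%Δp ≈ 0.2630/0.1926 ≈ 1.37.
|E| > 1: supply is elastic over this range.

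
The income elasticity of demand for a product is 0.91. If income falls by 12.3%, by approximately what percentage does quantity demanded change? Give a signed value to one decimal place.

%ΔQ ≈ E × %ΔI = (0.91) × (-12.3%) ≈ -11.2%.

-11.2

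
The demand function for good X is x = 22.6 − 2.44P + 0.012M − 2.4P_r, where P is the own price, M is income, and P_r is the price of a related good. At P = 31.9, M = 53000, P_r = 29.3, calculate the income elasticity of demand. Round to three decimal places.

1.246

x = 22.6 − 2.44(31.9) + 0.012(53000) − 2.4(29.3) = 22.6 − 77.836 + 636 − 70.32 = 510.444.
∂x/∂M = +0.012, so E_I = 0.012·(53000/510.444) ≈ 1.246.
E_I > 1: normal good (luxury).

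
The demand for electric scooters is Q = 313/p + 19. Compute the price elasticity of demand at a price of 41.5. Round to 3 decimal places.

At p = 41.5, Q = 26.5422.
dQ/dp = −313/p² = −0.1817.
Point elasticity E = (dQ/dp)·(p/Q) = -0.1817 × 41.5/26.5422 ≈ -0.284.
|E| < 1, so demand is inelastic at this price.

-0.284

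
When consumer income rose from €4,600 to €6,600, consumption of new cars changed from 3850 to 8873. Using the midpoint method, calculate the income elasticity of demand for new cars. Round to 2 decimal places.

%ΔQ = (8873 − 3850)/[(3850+8873)/2] = 5023/6361.5 ≈ 0.7896.
%ΔM = (6,600 − 4,600)/[(4,600+6,600)/2] = 2000/5600 ≈ 0.3571.
E_I = %ΔQ/%ΔM ≈ 2.21.
E_I > 1: normal good (luxury).

2.21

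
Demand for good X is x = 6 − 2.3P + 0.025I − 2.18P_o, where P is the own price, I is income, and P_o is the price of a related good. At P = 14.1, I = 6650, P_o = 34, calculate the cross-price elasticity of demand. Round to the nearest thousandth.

First evaluate x: 6 − 2.3(14.1) + 0.025(6650) − 2.18(34) = 6 − 32.43 + 166.25 − 74.12 = 65.7.
∂x/∂P_o = −2.18, so E_xy = -2.18·(34/65.7) ≈ -1.128.
E_xy < 0: the goods are complements.

-1.128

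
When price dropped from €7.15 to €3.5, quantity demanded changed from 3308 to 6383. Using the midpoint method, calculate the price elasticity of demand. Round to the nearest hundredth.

-0.93

%ΔQ = (6383 − 3308)/[(3308 + 6383)/2] = 3075/4845.5 ≈ 0.6346.
%ΔP = (3.5 − 7.15)/[(7.15 + 3.5)/2] = -3.65/5.325 ≈ -0.6854.
Arc elasticity E = %ΔQ/%ΔP ≈ 0.6346/-0.6854 ≈ -0.93.
|E| < 1: demand is inelastic over this range.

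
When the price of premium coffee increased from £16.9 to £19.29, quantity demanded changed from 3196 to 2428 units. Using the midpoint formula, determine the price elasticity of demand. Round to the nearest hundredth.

%Δq = (2428 − 3196)/[(3196 + 2428)/2] = -768/2812 ≈ -0.2731.
%Δp = (19.29 − 16.9)/[(16.9 + 19.29)/2] = 2.39/18.095 ≈ 0.1321.
Arc elasticity E = %Δq/%Δp ≈ -0.2731/0.1321 ≈ -2.07.
|E| > 1: demand is elastic over this range.

-2.07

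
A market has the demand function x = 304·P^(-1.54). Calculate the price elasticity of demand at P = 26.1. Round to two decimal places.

-1.54

For a Cobb–Douglas (constant-elasticity) form x = A·P^α·…, the elasticity with respect to P equals the exponent α at every point.
Here the exponent on P is -1.54, so the price elasticity of demand is -1.54.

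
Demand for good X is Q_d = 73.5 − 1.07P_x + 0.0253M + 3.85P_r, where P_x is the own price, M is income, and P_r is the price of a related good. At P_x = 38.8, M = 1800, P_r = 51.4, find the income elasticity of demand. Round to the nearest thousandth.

Evaluating quantity at (P_x, M, P_r) gives Q_d = 73.5 − 1.07(38.8) + 0.0253(1800) + 3.85(51.4) = 73.5 − 41.516 + 45.54 + 197.89 = 275.414.
∂Q_d/∂M = +0.0253, so E_I = 0.0253·(1800/275.414) ≈ 0.165.
E_I ∈ (0,1): normal good (necessity).

0.165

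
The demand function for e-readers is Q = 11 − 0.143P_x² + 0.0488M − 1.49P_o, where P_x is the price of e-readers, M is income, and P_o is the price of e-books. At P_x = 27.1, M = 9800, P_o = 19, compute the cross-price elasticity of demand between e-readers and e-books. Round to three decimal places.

-0.080

Substituting, Q = 11 − 0.143(27.1)² + 0.0488(9800) − 1.49(19) = 11 − 105.0206 + 478.24 − 28.31 = 355.9094.
∂Q/∂P_o = −1.49, so E_xy = -1.49·(19/355.9094) ≈ -0.080.
E_xy < 0: the goods are complements.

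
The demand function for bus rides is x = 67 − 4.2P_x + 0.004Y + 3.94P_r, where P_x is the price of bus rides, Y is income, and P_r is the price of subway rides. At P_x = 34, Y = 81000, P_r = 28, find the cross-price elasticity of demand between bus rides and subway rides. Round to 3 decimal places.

x = 67 − 4.2(34) + 0.004(81000) + 3.94(28) = 67 − 142.8 + 324 + 110.32 = 358.52.
∂x/∂P_r = +3.94, so E_xy = 3.94·(28/358.52) ≈ 0.308.
E_xy > 0: the goods are substitutes.

0.308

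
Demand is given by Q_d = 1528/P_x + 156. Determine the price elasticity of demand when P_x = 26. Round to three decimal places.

-0.274

At P_x = 26, Q_d = 214.7692.
dQ_d/dP_x = −1528/P_x² = −2.2604.
Point elasticity E = (dQ_d/dP_x)·(P_x/Q_d) = -2.2604 × 26/214.7692 ≈ -0.274.
|E| < 1, so demand is inelastic at this price.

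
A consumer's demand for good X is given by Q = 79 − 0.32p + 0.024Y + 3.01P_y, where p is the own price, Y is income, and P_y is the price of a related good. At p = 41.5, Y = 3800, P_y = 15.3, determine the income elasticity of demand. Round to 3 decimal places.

0.449

Q = 79 − 0.32(41.5) + 0.024(3800) + 3.01(15.3) = 79 − 13.28 + 91.2 + 46.053 = 202.973.
∂Q/∂Y = +0.024, so E_I = 0.024·(3800/202.973) ≈ 0.449.
E_I ∈ (0,1): normal good (necessity).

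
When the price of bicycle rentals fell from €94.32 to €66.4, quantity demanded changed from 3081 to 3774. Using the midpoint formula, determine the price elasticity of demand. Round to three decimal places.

%Δq = (3774 − 3081)/[(3081 + 3774)/2] = 693/3427.5 ≈ 0.2022.
%ΔP = (66.4 − 94.32)/[(94.32 + 66.4)/2] = -27.92/80.36 ≈ -0.3474.
Arc elasticity E = %Δq/%ΔP ≈ 0.2022/-0.3474 ≈ -0.582.
|E| < 1: demand is inelastic over this range.

-0.582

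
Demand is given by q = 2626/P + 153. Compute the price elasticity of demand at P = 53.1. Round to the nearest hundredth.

-0.24

At P = 53.1, q = 202.4539.
dq/dP = −2626/P² = −0.9313.
Point elasticity E = (dq/dP)·(P/q) = -0.9313 × 53.1/202.4539 ≈ -0.24.
|E| < 1, so demand is inelastic at this price.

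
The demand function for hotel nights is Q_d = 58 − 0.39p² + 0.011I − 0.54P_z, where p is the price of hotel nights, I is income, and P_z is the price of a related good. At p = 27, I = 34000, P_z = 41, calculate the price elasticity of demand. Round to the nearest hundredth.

-4.53

Evaluating quantity at (p, I, P_z) gives Q_d = 58 − 0.39(27)² + 0.011(34000) − 0.54(41) = 58 − 284.31 + 374 − 22.14 = 125.55.
∂Q_d/∂p = −2·0.39·p = -21.06, so E_p = -21.06·(27/125.55) ≈ -4.53.
|E_p| > 1: demand is elastic.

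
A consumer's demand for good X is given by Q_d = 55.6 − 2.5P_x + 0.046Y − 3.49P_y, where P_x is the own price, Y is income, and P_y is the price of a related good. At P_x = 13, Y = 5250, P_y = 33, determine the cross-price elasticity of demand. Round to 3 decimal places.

First evaluate Q_d: 55.6 − 2.5(13) + 0.046(5250) − 3.49(33) = 55.6 − 32.5 + 241.5 − 115.17 = 149.43.
∂Q_d/∂P_y = −3.49, so E_xy = -3.49·(33/149.43) ≈ -0.771.
E_xy < 0: the goods are complements.

-0.771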